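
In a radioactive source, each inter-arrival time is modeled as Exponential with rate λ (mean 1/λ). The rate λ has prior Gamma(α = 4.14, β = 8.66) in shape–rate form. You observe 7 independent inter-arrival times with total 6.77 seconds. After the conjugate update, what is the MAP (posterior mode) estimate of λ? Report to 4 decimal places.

With a Gamma(shape α, rate β) prior on the exponential rate λ, the posterior after n observations with total T = Σxᵢ is Gamma(α+n, β+T).
Posterior: Gamma(4.14+7, 8.66+6.77) = Gamma(11.14, 15.43).
Mode = (α−1)/β = 0.6572.

0.6572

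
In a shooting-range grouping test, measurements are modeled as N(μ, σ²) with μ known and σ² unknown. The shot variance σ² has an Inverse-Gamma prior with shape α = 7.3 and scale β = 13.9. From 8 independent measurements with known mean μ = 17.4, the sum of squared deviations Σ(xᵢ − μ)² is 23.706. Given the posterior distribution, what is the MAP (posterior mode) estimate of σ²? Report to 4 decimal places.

2.0937

With known mean μ and an Inverse-Gamma(α, β) prior on σ², the Normal likelihood is conjugate: posterior is Inv-Gamma(α + n/2, β + Σ(xᵢ−μ)²/2).
Posterior: Inv-Gamma(7.3 + 8/2, 13.9 + 23.706/2) = Inv-Gamma(11.30, 25.7530).
Mode = β/(α+1) = 25.7530/12.30 = 2.0937.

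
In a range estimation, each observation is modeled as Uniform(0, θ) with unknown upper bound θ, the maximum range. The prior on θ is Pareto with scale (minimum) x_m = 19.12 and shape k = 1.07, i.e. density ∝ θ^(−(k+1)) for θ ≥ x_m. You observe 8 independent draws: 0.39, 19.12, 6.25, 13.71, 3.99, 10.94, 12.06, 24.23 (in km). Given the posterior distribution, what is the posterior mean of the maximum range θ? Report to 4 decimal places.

27.2325

A Pareto(scale x_m, shape k) prior on the upper bound θ of Uniform(0, θ) is conjugate: posterior is Pareto(max(x_m, max xᵢ), k + n).
Sample maximum = 24.23; prior scale x_m = 19.12 → posterior scale = max = 24.23.
Posterior shape = 1.07 + 8 = 9.07.
E[θ|data] = k·x_m/(k−1) = 9.07·24.23/8.07 = 27.2325.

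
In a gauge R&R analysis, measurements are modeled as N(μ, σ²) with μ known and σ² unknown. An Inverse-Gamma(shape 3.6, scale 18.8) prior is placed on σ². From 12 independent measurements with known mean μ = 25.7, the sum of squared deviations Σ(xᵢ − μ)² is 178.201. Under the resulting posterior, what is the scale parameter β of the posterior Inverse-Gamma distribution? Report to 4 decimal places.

107.9005

With known mean μ and an Inverse-Gamma(α, β) prior on σ², the Normal likelihood is conjugate: posterior is Inv-Gamma(α + n/2, β + Σ(xᵢ−μ)²/2).
Posterior: Inv-Gamma(3.6 + 12/2, 18.8 + 178.201/2) = Inv-Gamma(9.60, 107.9005).
Posterior β = 107.9005.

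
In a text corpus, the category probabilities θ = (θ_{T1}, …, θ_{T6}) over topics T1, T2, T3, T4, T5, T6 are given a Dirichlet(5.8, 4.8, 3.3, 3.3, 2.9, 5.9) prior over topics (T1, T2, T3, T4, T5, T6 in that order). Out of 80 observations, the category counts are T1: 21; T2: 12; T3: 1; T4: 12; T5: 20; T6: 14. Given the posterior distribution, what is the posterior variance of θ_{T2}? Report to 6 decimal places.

The Dirichlet prior is conjugate to the Multinomial likelihood: each posterior αⱼ = prior αⱼ + observed count nⱼ.
Posterior concentration: (26.8, 16.8, 4.3, 15.3, 22.9, 19.9), total = 106.0.
Var[θ_j] = α_j(Σα−α_j)/((Σα)²(Σα+1)) = 16.8·89.2/(106.0²·107.0) = 0.001246.

0.001246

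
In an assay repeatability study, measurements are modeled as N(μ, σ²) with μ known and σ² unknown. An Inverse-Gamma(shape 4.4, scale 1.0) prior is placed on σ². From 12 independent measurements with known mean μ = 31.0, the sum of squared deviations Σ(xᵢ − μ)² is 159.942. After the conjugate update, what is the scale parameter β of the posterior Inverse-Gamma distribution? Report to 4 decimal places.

With known mean μ and an Inverse-Gamma(α, β) prior on σ², the Normal likelihood is conjugate: posterior is Inv-Gamma(α + n/2, β + Σ(xᵢ−μ)²/2).
Posterior: Inv-Gamma(4.4 + 12/2, 1.0 + 159.942/2) = Inv-Gamma(10.40, 80.9710).
Posterior β = 80.9710.

80.9710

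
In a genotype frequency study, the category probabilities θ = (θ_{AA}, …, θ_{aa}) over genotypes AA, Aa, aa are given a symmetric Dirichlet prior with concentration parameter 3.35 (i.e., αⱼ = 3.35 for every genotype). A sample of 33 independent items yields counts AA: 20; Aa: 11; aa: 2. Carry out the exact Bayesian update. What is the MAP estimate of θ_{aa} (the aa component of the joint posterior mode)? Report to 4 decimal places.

The Dirichlet prior is conjugate to the Multinomial likelihood: each posterior αⱼ = prior αⱼ + observed count nⱼ.
Posterior concentration: (23.35, 14.35, 5.35), total = 43.05.
Joint mode component: (α_{aa}−1)/(Σα−K) = 4.35/40.05 = 0.1086.

0.1086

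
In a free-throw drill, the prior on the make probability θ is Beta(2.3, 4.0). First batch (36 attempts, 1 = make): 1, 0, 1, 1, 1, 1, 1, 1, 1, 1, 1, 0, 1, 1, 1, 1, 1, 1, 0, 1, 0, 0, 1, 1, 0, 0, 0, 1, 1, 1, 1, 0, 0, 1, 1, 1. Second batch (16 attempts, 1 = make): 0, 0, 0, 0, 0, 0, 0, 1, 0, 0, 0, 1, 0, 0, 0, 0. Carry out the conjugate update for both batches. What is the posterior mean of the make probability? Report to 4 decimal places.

The Beta prior is conjugate to a Binomial/Bernoulli likelihood; the update adds successes to α and failures to β.
After batch 1: Beta(2.3+26, 4.0+10) = Beta(28.3, 14.0).
After batch 2: Beta(28.3+2, 14.0+14) = Beta(30.3, 28.0).
Posterior mean = α/(α+β) = 30.3/58.3 = 0.5197.

0.5197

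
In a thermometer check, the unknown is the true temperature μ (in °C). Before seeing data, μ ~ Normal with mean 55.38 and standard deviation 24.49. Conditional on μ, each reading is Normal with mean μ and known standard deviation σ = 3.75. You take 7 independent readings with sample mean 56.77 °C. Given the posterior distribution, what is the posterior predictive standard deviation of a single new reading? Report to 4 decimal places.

4.0081

For Normal data with known variance σ², a Normal(μ₀, σ₀²) prior on μ is conjugate. Posterior precision = 1/σ₀² + n/σ²; posterior mean is the precision-weighted average of μ₀ and x̄.
σ₀² = 24.49² = 599.7601, σ² = 3.75² = 14.0625; σ² + n·σ₀² = 14.0625 + 7·599.7601 = 4212.3832.
Posterior precision = 1/σ₀² + n/σ² = 1/599.7601 + 7/14.0625 = (σ² + n·σ₀²)/(σ₀²σ²) = 4212.3832/(599.7601·14.0625); posterior variance σₙ² = σ₀²σ²/(σ² + n·σ₀²) = 599.7601·14.0625/4212.3832 = 2.002222.
Predictive variance for one new observation = σₙ² + σ² = 599.7601·14.0625/4212.3832 + 14.0625 = σ²·(σ₀² + 4212.3832)/4212.3832 = 14.0625·4812.1433/4212.3832 = 16.064722; SD = √(14.0625·4812.1433/4212.3832) = 4.0081.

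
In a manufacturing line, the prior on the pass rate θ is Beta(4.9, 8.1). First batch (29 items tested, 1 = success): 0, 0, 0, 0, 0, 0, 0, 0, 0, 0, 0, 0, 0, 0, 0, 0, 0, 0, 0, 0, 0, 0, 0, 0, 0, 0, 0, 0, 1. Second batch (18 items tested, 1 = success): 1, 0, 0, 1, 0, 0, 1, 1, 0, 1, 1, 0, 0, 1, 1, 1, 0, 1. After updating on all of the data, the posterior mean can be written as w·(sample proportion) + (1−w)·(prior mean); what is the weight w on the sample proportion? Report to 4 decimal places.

0.7833

The Beta prior is conjugate to a Binomial/Bernoulli likelihood; the update adds successes to α and failures to β.
Total number of items tested: n = 29 + 18 = 47.
Posterior mean = (α₀+k)/(α₀+β₀+n) = [n/(α₀+β₀+n)]·(k/n) + [(α₀+β₀)/(α₀+β₀+n)]·α₀/(α₀+β₀), so only n and the prior enter the weight.
The weight on the data is w = n/(α₀+β₀+n) = 47/(4.9+8.1+47) = 47/60.0 = 0.7833.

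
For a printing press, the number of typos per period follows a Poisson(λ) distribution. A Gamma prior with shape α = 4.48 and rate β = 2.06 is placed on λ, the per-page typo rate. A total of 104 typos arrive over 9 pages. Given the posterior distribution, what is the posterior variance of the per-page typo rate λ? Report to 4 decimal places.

0.8868

With a Gamma(shape α, rate β) prior, the Poisson likelihood is conjugate: the posterior is Gamma(α + ΣXᵢ, β + n).
Posterior: Gamma(α+S, β+n) = Gamma(4.48+104, 2.06+9) = Gamma(108.48, 11.06).
Var = α/β² = 108.48/11.06² = 0.8868.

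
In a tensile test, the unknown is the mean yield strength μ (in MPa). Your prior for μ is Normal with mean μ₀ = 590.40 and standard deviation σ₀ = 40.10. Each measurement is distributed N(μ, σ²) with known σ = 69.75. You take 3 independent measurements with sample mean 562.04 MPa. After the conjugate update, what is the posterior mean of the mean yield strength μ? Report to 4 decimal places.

576.2801

For Normal data with known variance σ², a Normal(μ₀, σ₀²) prior on μ is conjugate. Posterior precision = 1/σ₀² + n/σ²; posterior mean is the precision-weighted average of μ₀ and x̄.
n·x̄ = 3·562.04 = 1686.12.
σ₀² = 40.10² = 1608.01, σ² = 69.75² = 4865.0625; σ² + n·σ₀² = 4865.0625 + 3·1608.01 = 9689.0925.
Posterior mean = (μ₀/σ₀² + n·x̄/σ²)/(1/σ₀² + n/σ²) = (σ²·μ₀ + σ₀²·n·x̄)/(σ² + n·σ₀²) = (4865.0625·590.40 + 1608.01·1686.12)/9689.0925 = 5583630.7212/9689.0925 = 576.2801.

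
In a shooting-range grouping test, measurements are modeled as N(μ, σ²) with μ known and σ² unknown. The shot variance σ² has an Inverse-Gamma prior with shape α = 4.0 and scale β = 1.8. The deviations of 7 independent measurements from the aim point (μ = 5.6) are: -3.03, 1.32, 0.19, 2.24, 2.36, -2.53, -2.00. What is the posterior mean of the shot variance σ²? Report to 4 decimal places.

With known mean μ and an Inverse-Gamma(α, β) prior on σ², the Normal likelihood is conjugate: posterior is Inv-Gamma(α + n/2, β + Σ(xᵢ−μ)²/2).
Σ(xᵢ−μ)² = (-3.03)² + (1.32)² + (0.19)² + (2.24)² + (2.36)² + (-2.53)² + (-2.00)² = 31.9475.
Posterior: Inv-Gamma(4.0 + 7/2, 1.8 + 31.9475/2) = Inv-Gamma(7.50, 17.77375).
E[σ²|data] = β/(α−1) = 17.77375/6.50 = 2.7344.

2.7344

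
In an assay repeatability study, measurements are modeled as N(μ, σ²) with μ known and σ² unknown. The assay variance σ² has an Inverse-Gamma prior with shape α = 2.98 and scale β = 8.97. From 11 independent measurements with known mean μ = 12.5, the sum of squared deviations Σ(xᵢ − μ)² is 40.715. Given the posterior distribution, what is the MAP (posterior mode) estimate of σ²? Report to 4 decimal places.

3.0936

With known mean μ and an Inverse-Gamma(α, β) prior on σ², the Normal likelihood is conjugate: posterior is Inv-Gamma(α + n/2, β + Σ(xᵢ−μ)²/2).
Posterior: Inv-Gamma(2.98 + 11/2, 8.97 + 40.715/2) = Inv-Gamma(8.48, 29.3275).
Mode = β/(α+1) = 29.3275/9.48 = 3.0936.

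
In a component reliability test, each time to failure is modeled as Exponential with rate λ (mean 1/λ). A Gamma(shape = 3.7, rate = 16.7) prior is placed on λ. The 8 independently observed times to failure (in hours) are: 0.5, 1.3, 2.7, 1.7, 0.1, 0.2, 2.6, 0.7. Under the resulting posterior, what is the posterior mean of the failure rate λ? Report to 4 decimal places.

With a Gamma(shape α, rate β) prior on the exponential rate λ, the posterior after n observations with total T = Σxᵢ is Gamma(α+n, β+T).
Sum of observations T = 9.8 hours; n = 8.
Posterior: Gamma(3.7+8, 16.7+9.8) = Gamma(11.7, 26.5).
Posterior mean of λ = α/β = 11.7/26.5 = 0.4415.

0.4415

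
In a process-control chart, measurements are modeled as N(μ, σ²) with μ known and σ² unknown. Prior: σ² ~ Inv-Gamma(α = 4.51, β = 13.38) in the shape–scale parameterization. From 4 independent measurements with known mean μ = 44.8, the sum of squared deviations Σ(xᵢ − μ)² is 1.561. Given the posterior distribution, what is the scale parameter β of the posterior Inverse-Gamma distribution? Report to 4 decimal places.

14.1605

With known mean μ and an Inverse-Gamma(α, β) prior on σ², the Normal likelihood is conjugate: posterior is Inv-Gamma(α + n/2, β + Σ(xᵢ−μ)²/2).
Posterior: Inv-Gamma(4.51 + 4/2, 13.38 + 1.561/2) = Inv-Gamma(6.51, 14.1605).
Posterior β = 14.1605.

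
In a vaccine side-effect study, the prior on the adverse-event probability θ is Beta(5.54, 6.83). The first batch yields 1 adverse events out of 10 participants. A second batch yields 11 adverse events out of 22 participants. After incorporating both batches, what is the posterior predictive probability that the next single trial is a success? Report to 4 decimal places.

0.3953

The Beta prior is conjugate to a Binomial/Bernoulli likelihood; the update adds successes to α and failures to β.
After batch 1: Beta(5.54+1, 6.83+9) = Beta(6.54, 15.83).
After batch 2: Beta(6.54+11, 15.83+11) = Beta(17.54, 26.83).
For a single future Bernoulli trial, P(success | data) = α/(α+β) = 0.3953.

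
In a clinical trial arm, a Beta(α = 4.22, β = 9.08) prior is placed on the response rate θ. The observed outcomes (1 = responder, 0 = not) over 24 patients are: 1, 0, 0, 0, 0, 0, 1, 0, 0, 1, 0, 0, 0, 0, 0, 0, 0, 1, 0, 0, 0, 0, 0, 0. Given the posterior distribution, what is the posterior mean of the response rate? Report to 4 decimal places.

The Beta prior is conjugate to a Binomial/Bernoulli likelihood; the update adds successes to α and failures to β.
Posterior: Beta(α+k, β+n−k) = Beta(4.22+4, 9.08+20) = Beta(8.22, 29.08).
Posterior mean = α/(α+β) = 8.22/37.30 = 0.2204.

0.2204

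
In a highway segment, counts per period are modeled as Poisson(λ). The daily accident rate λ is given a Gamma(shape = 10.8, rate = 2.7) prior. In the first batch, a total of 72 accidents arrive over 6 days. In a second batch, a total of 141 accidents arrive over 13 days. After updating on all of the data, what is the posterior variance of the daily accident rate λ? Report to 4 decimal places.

0.4753

With a Gamma(shape α, rate β) prior, the Poisson likelihood is conjugate: the posterior is Gamma(α + ΣXᵢ, β + n).
After batch 1: Gamma(α+S, β+n) = Gamma(10.8+72, 2.7+6) = Gamma(82.8, 8.7).
After batch 2: Gamma(α+S, β+n) = Gamma(82.8+141, 8.7+13) = Gamma(223.8, 21.7).
Var = α/β² = 223.8/21.7² = 0.4753.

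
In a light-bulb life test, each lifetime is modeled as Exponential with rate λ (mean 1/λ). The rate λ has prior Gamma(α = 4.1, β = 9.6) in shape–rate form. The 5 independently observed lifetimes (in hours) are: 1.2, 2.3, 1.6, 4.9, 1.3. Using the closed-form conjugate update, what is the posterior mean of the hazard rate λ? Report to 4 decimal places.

With a Gamma(shape α, rate β) prior on the exponential rate λ, the posterior after n observations with total T = Σxᵢ is Gamma(α+n, β+T).
Sum of observations T = 11.3 hours; n = 5.
Posterior: Gamma(4.1+5, 9.6+11.3) = Gamma(9.1, 20.9).
Posterior mean of λ = α/β = 9.1/20.9 = 0.4354.

0.4354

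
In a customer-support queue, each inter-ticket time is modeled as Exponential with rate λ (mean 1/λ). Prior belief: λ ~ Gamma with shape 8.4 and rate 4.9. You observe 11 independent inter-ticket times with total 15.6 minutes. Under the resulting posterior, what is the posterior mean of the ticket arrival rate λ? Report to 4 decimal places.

With a Gamma(shape α, rate β) prior on the exponential rate λ, the posterior after n observations with total T = Σxᵢ is Gamma(α+n, β+T).
Posterior: Gamma(8.4+11, 4.9+15.6) = Gamma(19.4, 20.5).
Posterior mean of λ = α/β = 19.4/20.5 = 0.9463.

0.9463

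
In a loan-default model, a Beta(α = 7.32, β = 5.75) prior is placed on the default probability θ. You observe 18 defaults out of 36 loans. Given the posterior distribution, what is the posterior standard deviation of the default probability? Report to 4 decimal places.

0.0706

The Beta prior is conjugate to a Binomial/Bernoulli likelihood; the update adds successes to α and failures to β.
Posterior: Beta(α+k, β+n−k) = Beta(7.32+18, 5.75+18) = Beta(25.32, 23.75).
Var = αβ/((α+β)²(α+β+1)) = 25.32·23.75/(49.07²·50.07) = 0.00498790; SD = √0.00498790 = 0.0706.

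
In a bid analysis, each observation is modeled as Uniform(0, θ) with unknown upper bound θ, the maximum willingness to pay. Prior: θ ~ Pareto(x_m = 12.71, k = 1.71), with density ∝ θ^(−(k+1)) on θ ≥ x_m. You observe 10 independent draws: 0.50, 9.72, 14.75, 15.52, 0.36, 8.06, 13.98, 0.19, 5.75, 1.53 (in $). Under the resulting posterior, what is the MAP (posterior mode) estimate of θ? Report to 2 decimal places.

A Pareto(scale x_m, shape k) prior on the upper bound θ of Uniform(0, θ) is conjugate: posterior is Pareto(max(x_m, max xᵢ), k + n).
Sample maximum = 15.52; prior scale x_m = 12.71 → posterior scale = max = 15.52.
Posterior shape = 1.71 + 10 = 11.71.
The Pareto density is decreasing on [x_m, ∞), so the mode is x_m = 15.52.

15.52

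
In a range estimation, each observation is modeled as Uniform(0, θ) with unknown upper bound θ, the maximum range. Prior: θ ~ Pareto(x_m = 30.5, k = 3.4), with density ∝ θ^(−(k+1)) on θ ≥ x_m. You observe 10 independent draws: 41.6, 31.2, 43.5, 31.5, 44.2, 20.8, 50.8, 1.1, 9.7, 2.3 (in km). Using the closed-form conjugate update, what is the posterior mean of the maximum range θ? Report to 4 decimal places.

54.8968

A Pareto(scale x_m, shape k) prior on the upper bound θ of Uniform(0, θ) is conjugate: posterior is Pareto(max(x_m, max xᵢ), k + n).
Sample maximum = 50.8; prior scale x_m = 30.5 → posterior scale = max = 50.8.
Posterior shape = 3.4 + 10 = 13.4.
E[θ|data] = k·x_m/(k−1) = 13.4·50.8/12.4 = 54.8968.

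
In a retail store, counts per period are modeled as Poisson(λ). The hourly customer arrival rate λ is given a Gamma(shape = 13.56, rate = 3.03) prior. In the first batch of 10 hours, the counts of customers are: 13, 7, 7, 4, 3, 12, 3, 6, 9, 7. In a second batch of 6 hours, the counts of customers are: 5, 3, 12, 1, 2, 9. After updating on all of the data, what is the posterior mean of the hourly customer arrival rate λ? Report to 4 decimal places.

6.1251

With a Gamma(shape α, rate β) prior, the Poisson likelihood is conjugate: the posterior is Gamma(α + ΣXᵢ, β + n).
Batch 1: sum of counts S = 71 over n = 10 hours.
After batch 1: Gamma(α+S, β+n) = Gamma(13.56+71, 3.03+10) = Gamma(84.56, 13.03).
Batch 2: sum of counts S = 32 over n = 6 hours.
After batch 2: Gamma(α+S, β+n) = Gamma(84.56+32, 13.03+6) = Gamma(116.56, 19.03).
Posterior mean = α/β = 116.56/19.03 = 6.1251.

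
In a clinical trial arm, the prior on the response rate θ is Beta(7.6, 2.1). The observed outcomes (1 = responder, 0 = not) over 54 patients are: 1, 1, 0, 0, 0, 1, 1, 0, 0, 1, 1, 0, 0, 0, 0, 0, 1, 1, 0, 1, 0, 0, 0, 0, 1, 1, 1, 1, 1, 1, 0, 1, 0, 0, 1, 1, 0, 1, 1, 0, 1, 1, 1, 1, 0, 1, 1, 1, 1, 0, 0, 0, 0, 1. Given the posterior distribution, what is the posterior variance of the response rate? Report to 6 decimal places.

The Beta prior is conjugate to a Binomial/Bernoulli likelihood; the update adds successes to α and failures to β.
Posterior: Beta(α+k, β+n−k) = Beta(7.6+29, 2.1+25) = Beta(36.6, 27.1).
Var = αβ/((α+β)²(α+β+1)) = 36.6·27.1/(63.7²·64.7) = 0.003778.

0.003778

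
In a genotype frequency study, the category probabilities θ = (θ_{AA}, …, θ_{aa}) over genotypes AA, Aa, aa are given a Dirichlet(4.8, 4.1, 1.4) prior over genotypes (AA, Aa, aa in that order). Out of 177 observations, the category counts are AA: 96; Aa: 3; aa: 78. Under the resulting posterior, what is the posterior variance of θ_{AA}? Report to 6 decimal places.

The Dirichlet prior is conjugate to the Multinomial likelihood: each posterior αⱼ = prior αⱼ + observed count nⱼ.
Posterior concentration: (100.8, 7.1, 79.4), total = 187.3.
Var[θ_j] = α_j(Σα−α_j)/((Σα)²(Σα+1)) = 100.8·86.5/(187.3²·188.3) = 0.001320.

0.001320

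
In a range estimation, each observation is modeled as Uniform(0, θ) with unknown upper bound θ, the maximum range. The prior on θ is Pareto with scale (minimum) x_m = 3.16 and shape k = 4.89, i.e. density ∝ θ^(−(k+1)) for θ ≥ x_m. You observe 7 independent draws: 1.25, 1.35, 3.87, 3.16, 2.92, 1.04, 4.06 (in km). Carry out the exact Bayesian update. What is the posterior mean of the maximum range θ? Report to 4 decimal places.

A Pareto(scale x_m, shape k) prior on the upper bound θ of Uniform(0, θ) is conjugate: posterior is Pareto(max(x_m, max xᵢ), k + n).
Sample maximum = 4.06; prior scale x_m = 3.16 → posterior scale = max = 4.06.
Posterior shape = 4.89 + 7 = 11.89.
E[θ|data] = k·x_m/(k−1) = 11.89·4.06/10.89 = 4.4328.

4.4328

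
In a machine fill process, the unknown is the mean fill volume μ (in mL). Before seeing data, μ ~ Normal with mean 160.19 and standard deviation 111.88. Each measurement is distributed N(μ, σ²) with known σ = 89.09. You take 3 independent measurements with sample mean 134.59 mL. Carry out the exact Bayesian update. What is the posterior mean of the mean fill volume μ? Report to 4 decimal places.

139.0568

For Normal data with known variance σ², a Normal(μ₀, σ₀²) prior on μ is conjugate. Posterior precision = 1/σ₀² + n/σ²; posterior mean is the precision-weighted average of μ₀ and x̄.
n·x̄ = 3·134.59 = 403.77.
σ₀² = 111.88² = 12517.1344, σ² = 89.09² = 7937.0281; σ² + n·σ₀² = 7937.0281 + 3·12517.1344 = 45488.4313.
Posterior mean = (μ₀/σ₀² + n·x̄/σ²)/(1/σ₀² + n/σ²) = (σ²·μ₀ + σ₀²·n·x̄)/(σ² + n·σ₀²) = (7937.0281·160.19 + 12517.1344·403.77)/45488.4313 = 6325475.888027/45488.4313 = 139.0568.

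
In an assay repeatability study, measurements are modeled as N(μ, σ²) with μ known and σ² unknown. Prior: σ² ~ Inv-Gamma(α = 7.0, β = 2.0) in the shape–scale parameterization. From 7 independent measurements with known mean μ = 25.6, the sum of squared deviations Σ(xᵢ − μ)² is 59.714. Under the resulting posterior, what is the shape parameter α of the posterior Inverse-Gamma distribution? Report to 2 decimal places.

10.50

With known mean μ and an Inverse-Gamma(α, β) prior on σ², the Normal likelihood is conjugate: posterior is Inv-Gamma(α + n/2, β + Σ(xᵢ−μ)²/2).
Posterior: Inv-Gamma(7.0 + 7/2, 2.0 + 59.714/2) = Inv-Gamma(10.50, 31.8570).
Posterior α = 10.50.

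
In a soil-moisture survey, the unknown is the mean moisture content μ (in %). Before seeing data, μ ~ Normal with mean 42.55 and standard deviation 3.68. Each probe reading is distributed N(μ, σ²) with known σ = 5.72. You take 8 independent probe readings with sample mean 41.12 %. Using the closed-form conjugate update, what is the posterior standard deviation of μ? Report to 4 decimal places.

For Normal data with known variance σ², a Normal(μ₀, σ₀²) prior on μ is conjugate. Posterior precision = 1/σ₀² + n/σ²; posterior mean is the precision-weighted average of μ₀ and x̄.
σ₀² = 3.68² = 13.5424, σ² = 5.72² = 32.7184; σ² + n·σ₀² = 32.7184 + 8·13.5424 = 141.0576.
Posterior precision = 1/σ₀² + n/σ² = 1/13.5424 + 8/32.7184 = (σ² + n·σ₀²)/(σ₀²σ²) = 141.0576/(13.5424·32.7184); posterior variance σₙ² = σ₀²σ²/(σ² + n·σ₀²) = 13.5424·32.7184/141.0576 = 3.141168.
Posterior SD = √σₙ² = √(13.5424·32.7184/141.0576) = 1.7723.

1.7723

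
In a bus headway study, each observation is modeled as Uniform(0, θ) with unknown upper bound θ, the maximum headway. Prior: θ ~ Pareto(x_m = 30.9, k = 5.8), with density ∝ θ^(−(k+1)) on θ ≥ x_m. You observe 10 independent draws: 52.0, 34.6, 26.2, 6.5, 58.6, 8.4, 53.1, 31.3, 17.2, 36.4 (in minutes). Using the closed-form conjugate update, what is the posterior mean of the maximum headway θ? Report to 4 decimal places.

A Pareto(scale x_m, shape k) prior on the upper bound θ of Uniform(0, θ) is conjugate: posterior is Pareto(max(x_m, max xᵢ), k + n).
Sample maximum = 58.6; prior scale x_m = 30.9 → posterior scale = max = 58.6.
Posterior shape = 5.8 + 10 = 15.8.
E[θ|data] = k·x_m/(k−1) = 15.8·58.6/14.8 = 62.5595.

62.5595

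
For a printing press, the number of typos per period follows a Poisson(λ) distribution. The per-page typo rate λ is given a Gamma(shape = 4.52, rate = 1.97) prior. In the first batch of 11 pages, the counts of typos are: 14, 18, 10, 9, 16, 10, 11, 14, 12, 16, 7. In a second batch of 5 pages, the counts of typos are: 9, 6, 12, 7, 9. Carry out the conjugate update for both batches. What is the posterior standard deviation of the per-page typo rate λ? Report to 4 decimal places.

With a Gamma(shape α, rate β) prior, the Poisson likelihood is conjugate: the posterior is Gamma(α + ΣXᵢ, β + n).
Batch 1: sum of counts S = 137 over n = 11 pages.
After batch 1: Gamma(α+S, β+n) = Gamma(4.52+137, 1.97+11) = Gamma(141.52, 12.97).
Batch 2: sum of counts S = 43 over n = 5 pages.
After batch 2: Gamma(α+S, β+n) = Gamma(141.52+43, 12.97+5) = Gamma(184.52, 17.97).
SD = √α/β = √184.52/17.97 = 0.7559.

0.7559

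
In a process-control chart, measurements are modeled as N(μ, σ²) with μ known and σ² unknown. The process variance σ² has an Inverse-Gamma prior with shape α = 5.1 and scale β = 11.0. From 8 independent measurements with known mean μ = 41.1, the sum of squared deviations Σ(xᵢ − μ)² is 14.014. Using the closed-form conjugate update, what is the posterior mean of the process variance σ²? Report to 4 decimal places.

With known mean μ and an Inverse-Gamma(α, β) prior on σ², the Normal likelihood is conjugate: posterior is Inv-Gamma(α + n/2, β + Σ(xᵢ−μ)²/2).
Posterior: Inv-Gamma(5.1 + 8/2, 11.0 + 14.014/2) = Inv-Gamma(9.10, 18.0070).
E[σ²|data] = β/(α−1) = 18.0070/8.10 = 2.2231.

2.2231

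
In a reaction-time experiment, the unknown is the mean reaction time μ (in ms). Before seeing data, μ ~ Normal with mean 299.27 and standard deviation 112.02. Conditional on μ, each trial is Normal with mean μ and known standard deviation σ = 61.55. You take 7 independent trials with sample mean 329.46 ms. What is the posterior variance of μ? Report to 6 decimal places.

518.824118

For Normal data with known variance σ², a Normal(μ₀, σ₀²) prior on μ is conjugate. Posterior precision = 1/σ₀² + n/σ²; posterior mean is the precision-weighted average of μ₀ and x̄.
σ₀² = 112.02² = 12548.4804, σ² = 61.55² = 3788.4025; σ² + n·σ₀² = 3788.4025 + 7·12548.4804 = 91627.7653.
Posterior precision = 1/σ₀² + n/σ² = 1/12548.4804 + 7/3788.4025 = (σ² + n·σ₀²)/(σ₀²σ²) = 91627.7653/(12548.4804·3788.4025); posterior variance σₙ² = σ₀²σ²/(σ² + n·σ₀²) = 12548.4804·3788.4025/91627.7653 = 518.824118.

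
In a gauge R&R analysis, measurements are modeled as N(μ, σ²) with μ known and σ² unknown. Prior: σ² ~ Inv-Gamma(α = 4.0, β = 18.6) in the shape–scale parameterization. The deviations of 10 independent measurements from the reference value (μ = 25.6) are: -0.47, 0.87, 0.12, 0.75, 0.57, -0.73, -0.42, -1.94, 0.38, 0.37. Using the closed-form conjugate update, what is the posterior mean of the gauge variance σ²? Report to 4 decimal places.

2.7396

With known mean μ and an Inverse-Gamma(α, β) prior on σ², the Normal likelihood is conjugate: posterior is Inv-Gamma(α + n/2, β + Σ(xᵢ−μ)²/2).
Σ(xᵢ−μ)² = (-0.47)² + (0.87)² + (0.12)² + (0.75)² + (0.57)² + (-0.73)² + (-0.42)² + (-1.94)² + (0.38)² + (0.37)² = 6.6338.
Posterior: Inv-Gamma(4.0 + 10/2, 18.6 + 6.6338/2) = Inv-Gamma(9.00, 21.91690).
E[σ²|data] = β/(α−1) = 21.91690/8.00 = 2.7396.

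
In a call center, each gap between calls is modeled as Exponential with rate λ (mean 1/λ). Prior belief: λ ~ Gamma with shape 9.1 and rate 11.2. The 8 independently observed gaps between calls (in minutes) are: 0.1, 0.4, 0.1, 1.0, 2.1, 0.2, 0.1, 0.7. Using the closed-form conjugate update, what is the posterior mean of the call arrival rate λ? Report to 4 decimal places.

With a Gamma(shape α, rate β) prior on the exponential rate λ, the posterior after n observations with total T = Σxᵢ is Gamma(α+n, β+T).
Sum of observations T = 4.7 minutes; n = 8.
Posterior: Gamma(9.1+8, 11.2+4.7) = Gamma(17.1, 15.9).
Posterior mean of λ = α/β = 17.1/15.9 = 1.0755.

1.0755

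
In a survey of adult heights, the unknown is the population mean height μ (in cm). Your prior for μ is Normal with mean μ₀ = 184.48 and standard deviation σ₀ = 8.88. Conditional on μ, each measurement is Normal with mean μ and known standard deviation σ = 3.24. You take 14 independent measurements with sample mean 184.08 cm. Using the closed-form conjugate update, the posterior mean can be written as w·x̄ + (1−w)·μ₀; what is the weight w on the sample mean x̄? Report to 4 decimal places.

0.9906

For Normal data with known variance σ², a Normal(μ₀, σ₀²) prior on μ is conjugate. Posterior precision = 1/σ₀² + n/σ²; posterior mean is the precision-weighted average of μ₀ and x̄.
σ₀² = 8.88² = 78.8544, σ² = 3.24² = 10.4976. Prior precision 1/σ₀² = 1/78.8544; data precision n/σ² = 14/10.4976.
w = (n/σ²)/(1/σ₀² + n/σ²) = n·σ₀²/(σ² + n·σ₀²) = 14·78.8544/(10.4976 + 14·78.8544) = 1103.9616/1114.4592 = 0.9906.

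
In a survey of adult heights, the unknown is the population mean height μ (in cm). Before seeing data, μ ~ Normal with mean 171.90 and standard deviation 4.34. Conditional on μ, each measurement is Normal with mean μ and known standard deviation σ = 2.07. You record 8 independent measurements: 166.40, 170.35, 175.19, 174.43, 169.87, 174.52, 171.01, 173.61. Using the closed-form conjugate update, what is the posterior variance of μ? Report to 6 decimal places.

For Normal data with known variance σ², a Normal(μ₀, σ₀²) prior on μ is conjugate. Posterior precision = 1/σ₀² + n/σ²; posterior mean is the precision-weighted average of μ₀ and x̄.
σ₀² = 4.34² = 18.8356, σ² = 2.07² = 4.2849; σ² + n·σ₀² = 4.2849 + 8·18.8356 = 154.9697.
Posterior precision = 1/σ₀² + n/σ² = 1/18.8356 + 8/4.2849 = (σ² + n·σ₀²)/(σ₀²σ²) = 154.9697/(18.8356·4.2849); posterior variance σₙ² = σ₀²σ²/(σ² + n·σ₀²) = 18.8356·4.2849/154.9697 = 0.520803.

0.520803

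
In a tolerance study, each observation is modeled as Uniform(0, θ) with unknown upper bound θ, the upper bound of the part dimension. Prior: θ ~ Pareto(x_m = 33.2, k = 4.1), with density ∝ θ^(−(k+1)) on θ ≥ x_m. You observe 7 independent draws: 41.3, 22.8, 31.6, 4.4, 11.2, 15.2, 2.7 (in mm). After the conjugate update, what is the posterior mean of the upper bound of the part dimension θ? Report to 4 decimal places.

45.3891

A Pareto(scale x_m, shape k) prior on the upper bound θ of Uniform(0, θ) is conjugate: posterior is Pareto(max(x_m, max xᵢ), k + n).
Sample maximum = 41.3; prior scale x_m = 33.2 → posterior scale = max = 41.3.
Posterior shape = 4.1 + 7 = 11.1.
E[θ|data] = k·x_m/(k−1) = 11.1·41.3/10.1 = 45.3891.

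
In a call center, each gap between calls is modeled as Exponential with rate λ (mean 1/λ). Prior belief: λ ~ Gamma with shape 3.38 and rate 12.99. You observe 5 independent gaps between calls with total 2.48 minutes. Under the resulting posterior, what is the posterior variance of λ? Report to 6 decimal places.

With a Gamma(shape α, rate β) prior on the exponential rate λ, the posterior after n observations with total T = Σxᵢ is Gamma(α+n, β+T).
Posterior: Gamma(3.38+5, 12.99+2.48) = Gamma(8.38, 15.47).
Var = α/β² = 0.035016.

0.035016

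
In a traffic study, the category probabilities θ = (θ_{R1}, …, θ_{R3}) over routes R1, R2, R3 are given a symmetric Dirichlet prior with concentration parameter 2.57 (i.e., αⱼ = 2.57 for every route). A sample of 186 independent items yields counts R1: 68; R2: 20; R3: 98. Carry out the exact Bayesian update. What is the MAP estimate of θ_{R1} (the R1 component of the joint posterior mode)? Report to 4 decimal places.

0.3648

The Dirichlet prior is conjugate to the Multinomial likelihood: each posterior αⱼ = prior αⱼ + observed count nⱼ.
Posterior concentration: (70.57, 22.57, 100.57), total = 193.71.
Joint mode component: (α_{R1}−1)/(Σα−K) = 69.57/190.71 = 0.3648.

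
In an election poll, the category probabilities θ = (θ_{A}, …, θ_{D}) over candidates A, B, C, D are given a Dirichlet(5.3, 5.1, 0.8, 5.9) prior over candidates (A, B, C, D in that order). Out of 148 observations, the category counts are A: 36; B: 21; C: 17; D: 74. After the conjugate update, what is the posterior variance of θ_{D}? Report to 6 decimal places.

0.001504

The Dirichlet prior is conjugate to the Multinomial likelihood: each posterior αⱼ = prior αⱼ + observed count nⱼ.
Posterior concentration: (41.3, 26.1, 17.8, 79.9), total = 165.1.
Var[θ_j] = α_j(Σα−α_j)/((Σα)²(Σα+1)) = 79.9·85.2/(165.1²·166.1) = 0.001504.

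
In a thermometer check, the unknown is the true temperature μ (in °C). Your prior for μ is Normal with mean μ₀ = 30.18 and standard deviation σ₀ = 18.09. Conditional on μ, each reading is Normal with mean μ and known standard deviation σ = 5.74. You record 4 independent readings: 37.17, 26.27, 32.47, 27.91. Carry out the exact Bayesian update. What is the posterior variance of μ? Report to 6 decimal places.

For Normal data with known variance σ², a Normal(μ₀, σ₀²) prior on μ is conjugate. Posterior precision = 1/σ₀² + n/σ²; posterior mean is the precision-weighted average of μ₀ and x̄.
σ₀² = 18.09² = 327.2481, σ² = 5.74² = 32.9476; σ² + n·σ₀² = 32.9476 + 4·327.2481 = 1341.94.
Posterior precision = 1/σ₀² + n/σ² = 1/327.2481 + 4/32.9476 = (σ² + n·σ₀²)/(σ₀²σ²) = 1341.94/(327.2481·32.9476); posterior variance σₙ² = σ₀²σ²/(σ² + n·σ₀²) = 327.2481·32.9476/1341.94 = 8.034666.

8.034666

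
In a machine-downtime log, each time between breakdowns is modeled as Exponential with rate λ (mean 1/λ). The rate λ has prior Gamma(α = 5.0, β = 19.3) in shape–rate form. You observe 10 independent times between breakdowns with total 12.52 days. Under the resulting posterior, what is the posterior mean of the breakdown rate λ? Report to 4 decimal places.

With a Gamma(shape α, rate β) prior on the exponential rate λ, the posterior after n observations with total T = Σxᵢ is Gamma(α+n, β+T).
Posterior: Gamma(5.0+10, 19.3+12.52) = Gamma(15.0, 31.82).
Posterior mean of λ = α/β = 15.0/31.82 = 0.4714.

0.4714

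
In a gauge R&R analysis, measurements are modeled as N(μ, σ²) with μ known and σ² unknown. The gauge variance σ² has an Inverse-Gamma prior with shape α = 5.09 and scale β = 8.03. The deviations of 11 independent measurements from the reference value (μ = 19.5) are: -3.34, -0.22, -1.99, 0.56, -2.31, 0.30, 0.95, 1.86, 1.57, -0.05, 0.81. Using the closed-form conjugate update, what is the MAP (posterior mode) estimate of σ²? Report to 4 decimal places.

With known mean μ and an Inverse-Gamma(α, β) prior on σ², the Normal likelihood is conjugate: posterior is Inv-Gamma(α + n/2, β + Σ(xᵢ−μ)²/2).
Σ(xᵢ−μ)² = (-3.34)² + (-0.22)² + (-1.99)² + (0.56)² + (-2.31)² + (0.30)² + (0.95)² + (1.86)² + (1.57)² + (-0.05)² + (0.81)² = 28.3894.
Posterior: Inv-Gamma(5.09 + 11/2, 8.03 + 28.3894/2) = Inv-Gamma(10.59, 22.22470).
Mode = β/(α+1) = 22.22470/11.59 = 1.9176.

1.9176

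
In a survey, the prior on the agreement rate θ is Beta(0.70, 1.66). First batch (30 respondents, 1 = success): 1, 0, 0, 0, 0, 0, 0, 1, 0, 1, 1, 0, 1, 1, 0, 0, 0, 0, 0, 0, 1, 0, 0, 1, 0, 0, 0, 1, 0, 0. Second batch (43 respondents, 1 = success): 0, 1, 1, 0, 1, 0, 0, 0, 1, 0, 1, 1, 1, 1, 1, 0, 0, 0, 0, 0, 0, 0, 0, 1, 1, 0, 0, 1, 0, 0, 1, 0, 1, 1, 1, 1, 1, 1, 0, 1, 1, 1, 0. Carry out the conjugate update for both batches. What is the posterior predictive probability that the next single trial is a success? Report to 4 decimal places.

The Beta prior is conjugate to a Binomial/Bernoulli likelihood; the update adds successes to α and failures to β.
After batch 1: Beta(0.70+9, 1.66+21) = Beta(9.70, 22.66).
After batch 2: Beta(9.70+22, 22.66+21) = Beta(31.70, 43.66).
For a single future Bernoulli trial, P(success | data) = α/(α+β) = 0.4206.

0.4206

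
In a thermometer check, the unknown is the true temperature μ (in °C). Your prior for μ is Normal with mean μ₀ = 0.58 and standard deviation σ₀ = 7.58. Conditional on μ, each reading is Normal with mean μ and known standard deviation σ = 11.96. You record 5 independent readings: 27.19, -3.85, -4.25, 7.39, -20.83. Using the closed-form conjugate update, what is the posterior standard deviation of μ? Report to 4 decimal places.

4.3702

For Normal data with known variance σ², a Normal(μ₀, σ₀²) prior on μ is conjugate. Posterior precision = 1/σ₀² + n/σ²; posterior mean is the precision-weighted average of μ₀ and x̄.
σ₀² = 7.58² = 57.4564, σ² = 11.96² = 143.0416; σ² + n·σ₀² = 143.0416 + 5·57.4564 = 430.3236.
Posterior precision = 1/σ₀² + n/σ² = 1/57.4564 + 5/143.0416 = (σ² + n·σ₀²)/(σ₀²σ²) = 430.3236/(57.4564·143.0416); posterior variance σₙ² = σ₀²σ²/(σ² + n·σ₀²) = 57.4564·143.0416/430.3236 = 19.098779.
Posterior SD = √σₙ² = √(57.4564·143.0416/430.3236) = 4.3702.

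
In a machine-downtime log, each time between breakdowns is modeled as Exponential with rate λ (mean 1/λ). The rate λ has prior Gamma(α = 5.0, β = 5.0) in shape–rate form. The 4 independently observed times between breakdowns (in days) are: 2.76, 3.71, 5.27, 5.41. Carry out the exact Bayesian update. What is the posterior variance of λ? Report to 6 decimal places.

0.018344

With a Gamma(shape α, rate β) prior on the exponential rate λ, the posterior after n observations with total T = Σxᵢ is Gamma(α+n, β+T).
Sum of observations T = 17.15 days; n = 4.
Posterior: Gamma(5.0+4, 5.0+17.15) = Gamma(9.0, 22.15).
Var = α/β² = 0.018344.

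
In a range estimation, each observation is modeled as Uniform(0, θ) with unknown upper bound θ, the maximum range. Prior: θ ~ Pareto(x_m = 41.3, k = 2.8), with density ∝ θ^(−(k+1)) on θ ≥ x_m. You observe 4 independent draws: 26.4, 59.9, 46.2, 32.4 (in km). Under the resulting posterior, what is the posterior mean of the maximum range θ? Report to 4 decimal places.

70.2276

A Pareto(scale x_m, shape k) prior on the upper bound θ of Uniform(0, θ) is conjugate: posterior is Pareto(max(x_m, max xᵢ), k + n).
Sample maximum = 59.9; prior scale x_m = 41.3 → posterior scale = max = 59.9.
Posterior shape = 2.8 + 4 = 6.8.
E[θ|data] = k·x_m/(k−1) = 6.8·59.9/5.8 = 70.2276.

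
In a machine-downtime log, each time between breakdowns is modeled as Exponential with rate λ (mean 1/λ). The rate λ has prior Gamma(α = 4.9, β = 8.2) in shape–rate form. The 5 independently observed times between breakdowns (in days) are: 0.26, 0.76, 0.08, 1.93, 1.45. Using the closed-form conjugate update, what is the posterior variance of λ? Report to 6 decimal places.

With a Gamma(shape α, rate β) prior on the exponential rate λ, the posterior after n observations with total T = Σxᵢ is Gamma(α+n, β+T).
Sum of observations T = 4.48 days; n = 5.
Posterior: Gamma(4.9+5, 8.2+4.48) = Gamma(9.9, 12.68).
Var = α/β² = 0.061574.

0.061574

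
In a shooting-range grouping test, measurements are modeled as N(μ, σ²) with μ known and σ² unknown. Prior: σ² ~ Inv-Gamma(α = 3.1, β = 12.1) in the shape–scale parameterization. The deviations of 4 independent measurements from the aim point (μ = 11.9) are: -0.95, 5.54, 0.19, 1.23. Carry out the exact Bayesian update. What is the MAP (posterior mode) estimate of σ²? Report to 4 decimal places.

4.7003

With known mean μ and an Inverse-Gamma(α, β) prior on σ², the Normal likelihood is conjugate: posterior is Inv-Gamma(α + n/2, β + Σ(xᵢ−μ)²/2).
Σ(xᵢ−μ)² = (-0.95)² + (5.54)² + (0.19)² + (1.23)² = 33.1431.
Posterior: Inv-Gamma(3.1 + 4/2, 12.1 + 33.1431/2) = Inv-Gamma(5.10, 28.67155).
Mode = β/(α+1) = 28.67155/6.10 = 4.7003.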